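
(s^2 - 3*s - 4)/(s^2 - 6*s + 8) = (s + 1)/(s - 2)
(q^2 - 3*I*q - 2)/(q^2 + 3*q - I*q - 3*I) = (q - 2*I)/(q + 3)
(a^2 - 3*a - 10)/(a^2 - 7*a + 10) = (a + 2)/(a - 2)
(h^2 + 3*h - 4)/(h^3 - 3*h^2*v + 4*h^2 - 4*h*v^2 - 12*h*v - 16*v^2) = (1 - h)/(-h^2 + 3*h*v + 4*v^2)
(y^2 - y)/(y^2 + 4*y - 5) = y/(y + 5)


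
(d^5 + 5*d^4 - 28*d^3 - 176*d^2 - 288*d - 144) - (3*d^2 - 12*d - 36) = d^5 + 5*d^4 - 28*d^3 - 179*d^2 - 276*d - 108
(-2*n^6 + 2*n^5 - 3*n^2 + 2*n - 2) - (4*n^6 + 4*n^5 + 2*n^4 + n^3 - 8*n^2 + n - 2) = -6*n^6 - 2*n^5 - 2*n^4 - n^3 + 5*n^2 + n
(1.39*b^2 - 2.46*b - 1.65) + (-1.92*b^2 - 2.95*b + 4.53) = -0.53*b^2 - 5.41*b + 2.88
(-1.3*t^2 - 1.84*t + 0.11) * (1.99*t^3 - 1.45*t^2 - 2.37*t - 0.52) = -2.587*t^5 - 1.7766*t^4 + 5.9679*t^3 + 4.8773*t^2 + 0.6961*t - 0.0572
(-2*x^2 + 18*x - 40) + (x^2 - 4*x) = -x^2 + 14*x - 40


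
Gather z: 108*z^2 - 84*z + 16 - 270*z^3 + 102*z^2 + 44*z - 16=-270*z^3 + 210*z^2 - 40*z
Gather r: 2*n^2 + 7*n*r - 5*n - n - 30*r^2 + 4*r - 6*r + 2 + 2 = 2*n^2 - 6*n - 30*r^2 + r*(7*n - 2) + 4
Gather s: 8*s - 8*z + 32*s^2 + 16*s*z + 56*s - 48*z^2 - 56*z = 32*s^2 + s*(16*z + 64) - 48*z^2 - 64*z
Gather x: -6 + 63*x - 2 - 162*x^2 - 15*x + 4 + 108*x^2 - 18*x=-54*x^2 + 30*x - 4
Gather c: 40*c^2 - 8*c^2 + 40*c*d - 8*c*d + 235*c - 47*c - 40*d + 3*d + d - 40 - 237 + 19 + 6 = 32*c^2 + c*(32*d + 188) - 36*d - 252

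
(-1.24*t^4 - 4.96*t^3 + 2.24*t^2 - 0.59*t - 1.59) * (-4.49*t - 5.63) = 5.5676*t^5 + 29.2516*t^4 + 17.8672*t^3 - 9.9621*t^2 + 10.4608*t + 8.9517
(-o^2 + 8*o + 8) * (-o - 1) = o^3 - 7*o^2 - 16*o - 8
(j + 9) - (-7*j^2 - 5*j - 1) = 7*j^2 + 6*j + 10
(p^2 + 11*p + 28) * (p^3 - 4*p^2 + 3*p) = p^5 + 7*p^4 - 13*p^3 - 79*p^2 + 84*p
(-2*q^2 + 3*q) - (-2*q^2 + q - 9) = 2*q + 9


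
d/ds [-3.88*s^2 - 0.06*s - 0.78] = -7.76*s - 0.06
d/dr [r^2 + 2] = 2*r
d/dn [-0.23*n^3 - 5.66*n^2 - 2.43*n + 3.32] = -0.69*n^2 - 11.32*n - 2.43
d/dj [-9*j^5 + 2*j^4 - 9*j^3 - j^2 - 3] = j*(-45*j^3 + 8*j^2 - 27*j - 2)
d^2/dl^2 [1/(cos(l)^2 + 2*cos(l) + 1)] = 2*(cos(l) - cos(2*l) + 2)/(cos(l) + 1)^4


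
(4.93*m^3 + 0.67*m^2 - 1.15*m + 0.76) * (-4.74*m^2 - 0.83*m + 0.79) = -23.3682*m^5 - 7.2677*m^4 + 8.7896*m^3 - 2.1186*m^2 - 1.5393*m + 0.6004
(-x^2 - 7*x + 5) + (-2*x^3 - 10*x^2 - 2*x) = -2*x^3 - 11*x^2 - 9*x + 5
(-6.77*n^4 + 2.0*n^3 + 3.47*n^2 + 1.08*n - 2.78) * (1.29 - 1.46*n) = 9.8842*n^5 - 11.6533*n^4 - 2.4862*n^3 + 2.8995*n^2 + 5.452*n - 3.5862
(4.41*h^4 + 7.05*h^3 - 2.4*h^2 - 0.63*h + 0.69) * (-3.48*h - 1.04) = -15.3468*h^5 - 29.1204*h^4 + 1.02*h^3 + 4.6884*h^2 - 1.746*h - 0.7176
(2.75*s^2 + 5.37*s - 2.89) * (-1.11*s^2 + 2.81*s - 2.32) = -3.0525*s^4 + 1.7668*s^3 + 11.9176*s^2 - 20.5793*s + 6.7048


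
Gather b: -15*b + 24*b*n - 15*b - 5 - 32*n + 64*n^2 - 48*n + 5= b*(24*n - 30) + 64*n^2 - 80*n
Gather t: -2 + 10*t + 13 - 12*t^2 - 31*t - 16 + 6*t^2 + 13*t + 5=-6*t^2 - 8*t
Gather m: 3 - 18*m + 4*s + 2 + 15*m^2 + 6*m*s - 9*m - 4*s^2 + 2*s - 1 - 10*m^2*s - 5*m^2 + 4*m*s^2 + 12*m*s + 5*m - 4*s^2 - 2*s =m^2*(10 - 10*s) + m*(4*s^2 + 18*s - 22) - 8*s^2 + 4*s + 4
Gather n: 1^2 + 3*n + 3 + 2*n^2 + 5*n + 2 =2*n^2 + 8*n + 6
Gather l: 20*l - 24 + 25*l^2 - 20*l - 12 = 25*l^2 - 36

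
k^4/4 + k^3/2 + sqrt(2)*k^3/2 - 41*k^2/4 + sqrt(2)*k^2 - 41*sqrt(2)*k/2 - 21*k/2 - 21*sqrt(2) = (k/2 + 1/2)*(k/2 + sqrt(2))*(k - 6)*(k + 7)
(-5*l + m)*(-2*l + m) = 10*l^2 - 7*l*m + m^2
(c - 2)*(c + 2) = c^2 - 4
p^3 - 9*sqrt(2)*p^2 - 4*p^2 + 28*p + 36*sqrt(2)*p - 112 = (p - 4)*(p - 7*sqrt(2))*(p - 2*sqrt(2))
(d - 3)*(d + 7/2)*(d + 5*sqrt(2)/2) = d^3 + d^2/2 + 5*sqrt(2)*d^2/2 - 21*d/2 + 5*sqrt(2)*d/4 - 105*sqrt(2)/4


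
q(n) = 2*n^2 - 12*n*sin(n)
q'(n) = -12*n*cos(n) + 4*n - 12*sin(n)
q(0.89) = -6.71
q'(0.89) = -12.49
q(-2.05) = -13.42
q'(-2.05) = -8.89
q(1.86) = -14.47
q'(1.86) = 2.30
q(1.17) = -10.19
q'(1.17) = -11.85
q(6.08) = 88.66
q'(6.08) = -44.72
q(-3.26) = 25.88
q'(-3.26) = -53.30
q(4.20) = 79.21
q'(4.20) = 51.97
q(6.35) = 75.56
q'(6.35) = -51.43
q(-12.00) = 365.27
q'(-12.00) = 67.08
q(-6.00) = 92.12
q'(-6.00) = 41.78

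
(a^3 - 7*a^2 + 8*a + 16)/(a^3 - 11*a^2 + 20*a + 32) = (a - 4)/(a - 8)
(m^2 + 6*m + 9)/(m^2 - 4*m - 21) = (m + 3)/(m - 7)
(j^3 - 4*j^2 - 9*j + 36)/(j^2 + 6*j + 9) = (j^2 - 7*j + 12)/(j + 3)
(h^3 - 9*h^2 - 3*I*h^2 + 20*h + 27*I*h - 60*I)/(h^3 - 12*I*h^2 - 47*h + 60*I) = (h^2 - 9*h + 20)/(h^2 - 9*I*h - 20)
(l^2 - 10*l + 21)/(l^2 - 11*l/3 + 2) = 3*(l - 7)/(3*l - 2)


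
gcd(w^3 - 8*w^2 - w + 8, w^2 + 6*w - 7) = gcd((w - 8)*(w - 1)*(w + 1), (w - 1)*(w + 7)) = w - 1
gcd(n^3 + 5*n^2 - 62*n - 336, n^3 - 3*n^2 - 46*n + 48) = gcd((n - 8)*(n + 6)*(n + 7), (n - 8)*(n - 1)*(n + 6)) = n^2 - 2*n - 48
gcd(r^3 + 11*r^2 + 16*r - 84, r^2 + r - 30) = r + 6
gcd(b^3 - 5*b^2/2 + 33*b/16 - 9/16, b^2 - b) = b - 1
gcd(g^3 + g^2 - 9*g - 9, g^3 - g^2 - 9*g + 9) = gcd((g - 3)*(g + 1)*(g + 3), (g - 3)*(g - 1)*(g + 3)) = g^2 - 9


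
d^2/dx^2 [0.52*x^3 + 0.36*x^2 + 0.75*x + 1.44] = 3.12*x + 0.72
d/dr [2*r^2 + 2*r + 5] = 4*r + 2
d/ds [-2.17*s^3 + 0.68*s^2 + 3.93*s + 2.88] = -6.51*s^2 + 1.36*s + 3.93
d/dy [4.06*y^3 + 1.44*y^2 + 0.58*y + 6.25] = 12.18*y^2 + 2.88*y + 0.58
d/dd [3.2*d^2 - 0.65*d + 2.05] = 6.4*d - 0.65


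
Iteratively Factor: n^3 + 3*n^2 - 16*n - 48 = (n - 4)*(n^2 + 7*n + 12) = (n - 4)*(n + 3)*(n + 4)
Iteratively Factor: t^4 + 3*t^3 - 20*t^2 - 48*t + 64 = (t - 4)*(t^3 + 7*t^2 + 8*t - 16) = (t - 4)*(t + 4)*(t^2 + 3*t - 4) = (t - 4)*(t - 1)*(t + 4)*(t + 4)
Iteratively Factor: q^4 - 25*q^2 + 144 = (q + 3)*(q^3 - 3*q^2 - 16*q + 48) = (q - 4)*(q + 3)*(q^2 + q - 12) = (q - 4)*(q - 3)*(q + 3)*(q + 4)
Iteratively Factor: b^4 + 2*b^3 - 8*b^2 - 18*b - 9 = (b + 1)*(b^3 + b^2 - 9*b - 9) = (b + 1)*(b + 3)*(b^2 - 2*b - 3) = (b + 1)^2*(b + 3)*(b - 3)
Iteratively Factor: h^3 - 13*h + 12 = (h + 4)*(h^2 - 4*h + 3) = (h - 3)*(h + 4)*(h - 1)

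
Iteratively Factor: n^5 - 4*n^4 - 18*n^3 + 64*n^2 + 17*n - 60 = (n - 3)*(n^4 - n^3 - 21*n^2 + n + 20) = (n - 3)*(n - 1)*(n^3 - 21*n - 20) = (n - 3)*(n - 1)*(n + 1)*(n^2 - n - 20) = (n - 5)*(n - 3)*(n - 1)*(n + 1)*(n + 4)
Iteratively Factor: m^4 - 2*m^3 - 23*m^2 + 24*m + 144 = (m + 3)*(m^3 - 5*m^2 - 8*m + 48) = (m - 4)*(m + 3)*(m^2 - m - 12) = (m - 4)*(m + 3)^2*(m - 4)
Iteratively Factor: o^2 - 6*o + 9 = (o - 3)*(o - 3)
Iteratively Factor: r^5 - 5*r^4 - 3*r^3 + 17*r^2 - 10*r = (r - 1)*(r^4 - 4*r^3 - 7*r^2 + 10*r) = (r - 1)*(r + 2)*(r^3 - 6*r^2 + 5*r) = r*(r - 1)*(r + 2)*(r^2 - 6*r + 5) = r*(r - 1)^2*(r + 2)*(r - 5)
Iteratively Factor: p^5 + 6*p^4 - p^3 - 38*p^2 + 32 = (p + 4)*(p^4 + 2*p^3 - 9*p^2 - 2*p + 8) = (p - 1)*(p + 4)*(p^3 + 3*p^2 - 6*p - 8) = (p - 1)*(p + 1)*(p + 4)*(p^2 + 2*p - 8) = (p - 2)*(p - 1)*(p + 1)*(p + 4)*(p + 4)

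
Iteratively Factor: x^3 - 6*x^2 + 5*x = (x - 5)*(x^2 - x) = (x - 5)*(x - 1)*(x)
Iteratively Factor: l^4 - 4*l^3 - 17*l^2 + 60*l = (l - 3)*(l^3 - l^2 - 20*l) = (l - 5)*(l - 3)*(l^2 + 4*l) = (l - 5)*(l - 3)*(l + 4)*(l)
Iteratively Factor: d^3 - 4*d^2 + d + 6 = (d + 1)*(d^2 - 5*d + 6) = (d - 2)*(d + 1)*(d - 3)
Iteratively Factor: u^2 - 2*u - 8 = (u - 4)*(u + 2)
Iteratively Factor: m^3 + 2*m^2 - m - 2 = (m + 1)*(m^2 + m - 2) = (m - 1)*(m + 1)*(m + 2)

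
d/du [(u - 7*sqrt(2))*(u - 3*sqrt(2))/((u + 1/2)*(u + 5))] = 2*(11*u^2 + 20*sqrt(2)*u^2 - 158*u - 462 - 50*sqrt(2))/(4*u^4 + 44*u^3 + 141*u^2 + 110*u + 25)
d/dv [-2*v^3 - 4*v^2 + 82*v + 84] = -6*v^2 - 8*v + 82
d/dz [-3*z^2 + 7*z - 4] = 7 - 6*z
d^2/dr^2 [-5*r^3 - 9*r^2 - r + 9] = -30*r - 18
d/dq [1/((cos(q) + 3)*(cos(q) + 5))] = 2*(cos(q) + 4)*sin(q)/((cos(q) + 3)^2*(cos(q) + 5)^2)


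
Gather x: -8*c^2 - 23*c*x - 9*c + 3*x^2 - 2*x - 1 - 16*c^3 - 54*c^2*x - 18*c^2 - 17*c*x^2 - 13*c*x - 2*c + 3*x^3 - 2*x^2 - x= -16*c^3 - 26*c^2 - 11*c + 3*x^3 + x^2*(1 - 17*c) + x*(-54*c^2 - 36*c - 3) - 1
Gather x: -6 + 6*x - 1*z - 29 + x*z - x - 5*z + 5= x*(z + 5) - 6*z - 30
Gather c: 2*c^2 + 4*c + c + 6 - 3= 2*c^2 + 5*c + 3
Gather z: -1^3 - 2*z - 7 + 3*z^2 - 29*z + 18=3*z^2 - 31*z + 10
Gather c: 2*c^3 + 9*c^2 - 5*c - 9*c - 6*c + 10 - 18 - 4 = 2*c^3 + 9*c^2 - 20*c - 12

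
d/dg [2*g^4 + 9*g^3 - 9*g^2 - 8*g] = 8*g^3 + 27*g^2 - 18*g - 8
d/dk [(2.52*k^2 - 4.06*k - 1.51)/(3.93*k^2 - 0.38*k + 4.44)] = (14.9982*k^2 + 34.2462*k - 18.6002)/(15.4449*k^4 - 2.9868*k^3 + 35.0428*k^2 - 3.3744*k + 19.7136)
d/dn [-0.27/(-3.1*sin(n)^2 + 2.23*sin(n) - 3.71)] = (0.6021 - 1.674*sin(n))*cos(n)/(3.1*sin(n)^2 - 2.23*sin(n) + 3.71)^2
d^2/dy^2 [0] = 0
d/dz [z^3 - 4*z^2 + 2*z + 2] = 3*z^2 - 8*z + 2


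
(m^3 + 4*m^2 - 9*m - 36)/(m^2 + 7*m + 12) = m - 3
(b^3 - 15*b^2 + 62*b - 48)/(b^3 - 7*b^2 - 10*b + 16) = (b - 6)/(b + 2)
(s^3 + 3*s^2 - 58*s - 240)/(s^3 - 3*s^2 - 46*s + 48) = (s + 5)/(s - 1)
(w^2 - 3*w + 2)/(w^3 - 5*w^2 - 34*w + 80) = (w - 1)/(w^2 - 3*w - 40)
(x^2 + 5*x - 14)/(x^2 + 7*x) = (x - 2)/x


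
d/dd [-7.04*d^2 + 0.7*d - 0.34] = 0.7 - 14.08*d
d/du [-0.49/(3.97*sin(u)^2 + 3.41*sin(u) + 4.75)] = (3.8906*sin(u) + 1.6709)*cos(u)/(3.97*sin(u)^2 + 3.41*sin(u) + 4.75)^2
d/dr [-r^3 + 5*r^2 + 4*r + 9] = -3*r^2 + 10*r + 4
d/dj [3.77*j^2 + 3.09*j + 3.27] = 7.54*j + 3.09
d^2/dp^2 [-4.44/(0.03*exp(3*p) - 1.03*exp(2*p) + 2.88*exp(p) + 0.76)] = (-4.44*(0.09*exp(2*p) - 2.06*exp(p) + 2.88)*(0.18*exp(2*p) - 4.12*exp(p) + 5.76)*exp(p) + (1.1988*exp(2*p) - 18.2928*exp(p) + 12.7872)*(0.03*exp(3*p) - 1.03*exp(2*p) + 2.88*exp(p) + 0.76))*exp(p)/(0.03*exp(3*p) - 1.03*exp(2*p) + 2.88*exp(p) + 0.76)^3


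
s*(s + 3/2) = s^2 + 3*s/2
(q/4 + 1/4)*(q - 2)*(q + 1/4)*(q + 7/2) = q^4/4 + 11*q^3/16 - 39*q^2/32 - 67*q/32 - 7/16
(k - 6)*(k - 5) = k^2 - 11*k + 30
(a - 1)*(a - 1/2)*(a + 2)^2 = a^4 + 5*a^3/2 - 3*a^2/2 - 4*a + 2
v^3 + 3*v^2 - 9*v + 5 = (v - 1)^2*(v + 5)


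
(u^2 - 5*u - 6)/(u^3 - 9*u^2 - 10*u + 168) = (u + 1)/(u^2 - 3*u - 28)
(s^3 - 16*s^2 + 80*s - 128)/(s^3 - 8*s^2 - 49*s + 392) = (s^2 - 8*s + 16)/(s^2 - 49)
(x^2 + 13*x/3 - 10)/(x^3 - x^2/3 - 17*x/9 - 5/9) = 3*(x + 6)/(3*x^2 + 4*x + 1)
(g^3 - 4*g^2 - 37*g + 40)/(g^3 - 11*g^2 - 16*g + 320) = (g - 1)/(g - 8)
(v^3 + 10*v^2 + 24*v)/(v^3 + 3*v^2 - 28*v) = (v^2 + 10*v + 24)/(v^2 + 3*v - 28)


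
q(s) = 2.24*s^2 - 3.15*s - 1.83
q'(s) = 4.48*s - 3.15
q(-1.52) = 8.13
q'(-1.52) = -9.96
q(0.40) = -2.73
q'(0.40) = -1.36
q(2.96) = 8.47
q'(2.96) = 10.11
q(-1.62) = 9.15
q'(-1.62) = -10.41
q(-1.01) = 3.64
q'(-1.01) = -7.67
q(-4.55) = 58.88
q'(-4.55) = -23.53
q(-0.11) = -1.46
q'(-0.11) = -3.64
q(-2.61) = 21.65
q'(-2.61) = -14.84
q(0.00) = -1.83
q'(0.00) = -3.15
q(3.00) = 8.88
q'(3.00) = 10.29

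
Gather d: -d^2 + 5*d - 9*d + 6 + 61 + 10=-d^2 - 4*d + 77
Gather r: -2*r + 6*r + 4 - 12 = 4*r - 8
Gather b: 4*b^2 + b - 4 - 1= 4*b^2 + b - 5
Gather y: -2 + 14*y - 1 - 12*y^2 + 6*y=-12*y^2 + 20*y - 3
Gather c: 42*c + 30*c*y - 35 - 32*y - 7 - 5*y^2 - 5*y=c*(30*y + 42) - 5*y^2 - 37*y - 42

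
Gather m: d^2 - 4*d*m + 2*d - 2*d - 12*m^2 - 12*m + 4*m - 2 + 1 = d^2 - 12*m^2 + m*(-4*d - 8) - 1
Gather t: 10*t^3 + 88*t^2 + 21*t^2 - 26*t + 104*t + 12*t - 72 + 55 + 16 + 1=10*t^3 + 109*t^2 + 90*t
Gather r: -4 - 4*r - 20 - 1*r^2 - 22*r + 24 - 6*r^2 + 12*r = -7*r^2 - 14*r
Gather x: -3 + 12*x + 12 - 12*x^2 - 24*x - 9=-12*x^2 - 12*x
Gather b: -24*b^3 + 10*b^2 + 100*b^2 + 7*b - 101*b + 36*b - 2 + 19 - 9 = -24*b^3 + 110*b^2 - 58*b + 8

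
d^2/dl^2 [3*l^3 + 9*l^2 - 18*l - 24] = 18*l + 18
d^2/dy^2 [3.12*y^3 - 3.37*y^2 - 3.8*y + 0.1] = 18.72*y - 6.74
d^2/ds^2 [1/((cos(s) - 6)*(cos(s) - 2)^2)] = (-9*sin(s)^4 + 130*sin(s)^2 - 449*cos(s)/2 + 37*cos(3*s)/2 + 151)/((cos(s) - 6)^3*(cos(s) - 2)^4)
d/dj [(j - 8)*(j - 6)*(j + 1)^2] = 4*j^3 - 36*j^2 + 42*j + 82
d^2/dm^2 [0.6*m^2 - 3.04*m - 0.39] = 1.20000000000000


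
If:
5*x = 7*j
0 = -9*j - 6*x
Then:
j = 0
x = 0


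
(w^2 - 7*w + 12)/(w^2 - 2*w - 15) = (-w^2 + 7*w - 12)/(-w^2 + 2*w + 15)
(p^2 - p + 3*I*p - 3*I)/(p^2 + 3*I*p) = (p - 1)/p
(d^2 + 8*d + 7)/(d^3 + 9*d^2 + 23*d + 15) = (d + 7)/(d^2 + 8*d + 15)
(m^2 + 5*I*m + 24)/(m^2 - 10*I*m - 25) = (m^2 + 5*I*m + 24)/(m^2 - 10*I*m - 25)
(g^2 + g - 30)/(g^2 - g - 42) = (g - 5)/(g - 7)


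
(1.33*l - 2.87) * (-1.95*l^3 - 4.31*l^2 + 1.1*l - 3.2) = -2.5935*l^4 - 0.1358*l^3 + 13.8327*l^2 - 7.413*l + 9.184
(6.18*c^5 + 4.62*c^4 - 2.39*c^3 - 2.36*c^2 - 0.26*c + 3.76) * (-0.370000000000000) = -2.2866*c^5 - 1.7094*c^4 + 0.8843*c^3 + 0.8732*c^2 + 0.0962*c - 1.3912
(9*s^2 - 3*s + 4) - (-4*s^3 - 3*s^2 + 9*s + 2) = 4*s^3 + 12*s^2 - 12*s + 2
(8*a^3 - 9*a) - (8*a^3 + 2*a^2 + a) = -2*a^2 - 10*a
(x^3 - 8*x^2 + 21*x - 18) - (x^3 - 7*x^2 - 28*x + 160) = -x^2 + 49*x - 178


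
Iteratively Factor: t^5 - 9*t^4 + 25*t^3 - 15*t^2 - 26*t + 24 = (t - 1)*(t^4 - 8*t^3 + 17*t^2 + 2*t - 24) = (t - 4)*(t - 1)*(t^3 - 4*t^2 + t + 6) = (t - 4)*(t - 1)*(t + 1)*(t^2 - 5*t + 6) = (t - 4)*(t - 3)*(t - 1)*(t + 1)*(t - 2)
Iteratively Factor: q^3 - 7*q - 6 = (q + 2)*(q^2 - 2*q - 3) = (q + 1)*(q + 2)*(q - 3)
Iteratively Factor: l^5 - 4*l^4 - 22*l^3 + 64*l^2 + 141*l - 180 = (l - 1)*(l^4 - 3*l^3 - 25*l^2 + 39*l + 180) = (l - 4)*(l - 1)*(l^3 + l^2 - 21*l - 45) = (l - 4)*(l - 1)*(l + 3)*(l^2 - 2*l - 15) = (l - 4)*(l - 1)*(l + 3)^2*(l - 5)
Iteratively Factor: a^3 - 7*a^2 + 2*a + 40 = (a - 4)*(a^2 - 3*a - 10) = (a - 4)*(a + 2)*(a - 5)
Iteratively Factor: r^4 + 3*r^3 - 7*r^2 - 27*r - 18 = (r + 2)*(r^3 + r^2 - 9*r - 9) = (r + 1)*(r + 2)*(r^2 - 9) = (r - 3)*(r + 1)*(r + 2)*(r + 3)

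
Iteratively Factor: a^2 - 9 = (a - 3)*(a + 3)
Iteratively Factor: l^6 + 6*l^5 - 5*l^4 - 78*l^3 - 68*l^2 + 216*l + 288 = (l + 4)*(l^5 + 2*l^4 - 13*l^3 - 26*l^2 + 36*l + 72) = (l - 2)*(l + 4)*(l^4 + 4*l^3 - 5*l^2 - 36*l - 36) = (l - 2)*(l + 3)*(l + 4)*(l^3 + l^2 - 8*l - 12) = (l - 2)*(l + 2)*(l + 3)*(l + 4)*(l^2 - l - 6) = (l - 3)*(l - 2)*(l + 2)*(l + 3)*(l + 4)*(l + 2)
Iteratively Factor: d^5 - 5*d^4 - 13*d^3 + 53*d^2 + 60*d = (d - 5)*(d^4 - 13*d^2 - 12*d) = d*(d - 5)*(d^3 - 13*d - 12) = d*(d - 5)*(d - 4)*(d^2 + 4*d + 3) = d*(d - 5)*(d - 4)*(d + 1)*(d + 3)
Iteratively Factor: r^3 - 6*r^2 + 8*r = (r - 2)*(r^2 - 4*r) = r*(r - 2)*(r - 4)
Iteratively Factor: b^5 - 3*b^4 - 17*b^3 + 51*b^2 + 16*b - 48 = (b - 1)*(b^4 - 2*b^3 - 19*b^2 + 32*b + 48) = (b - 1)*(b + 4)*(b^3 - 6*b^2 + 5*b + 12) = (b - 3)*(b - 1)*(b + 4)*(b^2 - 3*b - 4) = (b - 4)*(b - 3)*(b - 1)*(b + 4)*(b + 1)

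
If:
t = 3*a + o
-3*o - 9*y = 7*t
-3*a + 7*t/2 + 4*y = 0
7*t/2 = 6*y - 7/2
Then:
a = -119/162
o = 77/54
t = -7/9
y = 7/54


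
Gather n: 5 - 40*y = 5 - 40*y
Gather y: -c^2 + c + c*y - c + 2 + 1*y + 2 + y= -c^2 + y*(c + 2) + 4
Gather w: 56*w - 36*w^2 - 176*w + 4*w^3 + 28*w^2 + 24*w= 4*w^3 - 8*w^2 - 96*w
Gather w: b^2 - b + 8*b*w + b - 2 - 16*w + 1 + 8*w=b^2 + w*(8*b - 8) - 1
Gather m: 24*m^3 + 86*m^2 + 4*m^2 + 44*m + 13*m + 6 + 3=24*m^3 + 90*m^2 + 57*m + 9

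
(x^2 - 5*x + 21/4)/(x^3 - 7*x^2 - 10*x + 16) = (x^2 - 5*x + 21/4)/(x^3 - 7*x^2 - 10*x + 16)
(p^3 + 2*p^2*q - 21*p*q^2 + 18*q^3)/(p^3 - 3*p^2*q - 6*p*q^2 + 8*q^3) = (p^2 + 3*p*q - 18*q^2)/(p^2 - 2*p*q - 8*q^2)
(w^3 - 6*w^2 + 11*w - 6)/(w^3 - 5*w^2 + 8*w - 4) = (w - 3)/(w - 2)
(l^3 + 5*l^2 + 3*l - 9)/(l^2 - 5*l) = (l^3 + 5*l^2 + 3*l - 9)/(l*(l - 5))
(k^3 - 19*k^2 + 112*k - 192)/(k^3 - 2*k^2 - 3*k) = (k^2 - 16*k + 64)/(k*(k + 1))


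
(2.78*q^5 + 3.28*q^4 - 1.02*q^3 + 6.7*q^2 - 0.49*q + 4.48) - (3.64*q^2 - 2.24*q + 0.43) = 2.78*q^5 + 3.28*q^4 - 1.02*q^3 + 3.06*q^2 + 1.75*q + 4.05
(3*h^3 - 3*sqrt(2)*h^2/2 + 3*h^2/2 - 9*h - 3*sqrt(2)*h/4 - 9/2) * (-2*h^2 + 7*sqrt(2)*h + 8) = -6*h^5 - 3*h^4 + 24*sqrt(2)*h^4 + 12*sqrt(2)*h^3 + 21*h^3 - 75*sqrt(2)*h^2 + 21*h^2/2 - 72*h - 75*sqrt(2)*h/2 - 36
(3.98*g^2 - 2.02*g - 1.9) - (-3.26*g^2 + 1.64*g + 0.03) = 7.24*g^2 - 3.66*g - 1.93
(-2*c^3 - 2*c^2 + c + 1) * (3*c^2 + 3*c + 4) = -6*c^5 - 12*c^4 - 11*c^3 - 2*c^2 + 7*c + 4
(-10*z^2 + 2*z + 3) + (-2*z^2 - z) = -12*z^2 + z + 3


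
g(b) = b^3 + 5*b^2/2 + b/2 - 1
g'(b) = 3*b^2 + 5*b + 1/2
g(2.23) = 23.64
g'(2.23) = 26.57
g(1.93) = 16.47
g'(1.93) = 21.32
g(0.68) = 0.81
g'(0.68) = 5.29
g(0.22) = -0.76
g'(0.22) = 1.75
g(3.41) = 69.43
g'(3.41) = 52.43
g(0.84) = 1.78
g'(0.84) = 6.82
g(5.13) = 202.36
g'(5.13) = 105.10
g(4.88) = 177.19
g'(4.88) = 96.34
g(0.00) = -1.00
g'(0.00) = 0.50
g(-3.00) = -7.00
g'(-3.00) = 12.50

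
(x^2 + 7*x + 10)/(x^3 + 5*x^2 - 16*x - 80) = (x + 2)/(x^2 - 16)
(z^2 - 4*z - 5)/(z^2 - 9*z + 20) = (z + 1)/(z - 4)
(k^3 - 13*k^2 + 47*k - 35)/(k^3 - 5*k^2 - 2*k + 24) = (k^3 - 13*k^2 + 47*k - 35)/(k^3 - 5*k^2 - 2*k + 24)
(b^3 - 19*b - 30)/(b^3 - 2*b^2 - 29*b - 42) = (b - 5)/(b - 7)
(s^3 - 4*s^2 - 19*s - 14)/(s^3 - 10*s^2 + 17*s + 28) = (s + 2)/(s - 4)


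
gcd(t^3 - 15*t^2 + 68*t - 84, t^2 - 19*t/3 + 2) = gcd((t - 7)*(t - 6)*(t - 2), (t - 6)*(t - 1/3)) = t - 6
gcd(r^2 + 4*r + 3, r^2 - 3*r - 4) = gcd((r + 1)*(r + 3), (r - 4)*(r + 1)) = r + 1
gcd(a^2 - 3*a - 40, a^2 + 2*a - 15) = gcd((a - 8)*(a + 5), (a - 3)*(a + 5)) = a + 5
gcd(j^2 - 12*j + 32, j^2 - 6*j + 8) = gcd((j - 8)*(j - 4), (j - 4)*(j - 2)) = j - 4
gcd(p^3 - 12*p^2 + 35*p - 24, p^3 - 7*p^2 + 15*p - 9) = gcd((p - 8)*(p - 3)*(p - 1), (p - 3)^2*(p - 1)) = p^2 - 4*p + 3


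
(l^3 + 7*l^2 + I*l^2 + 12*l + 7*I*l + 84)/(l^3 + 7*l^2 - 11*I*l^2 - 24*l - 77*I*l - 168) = (l + 4*I)/(l - 8*I)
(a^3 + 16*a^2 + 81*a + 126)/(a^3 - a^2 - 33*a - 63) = (a^2 + 13*a + 42)/(a^2 - 4*a - 21)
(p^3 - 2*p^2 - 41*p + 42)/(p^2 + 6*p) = p - 8 + 7/p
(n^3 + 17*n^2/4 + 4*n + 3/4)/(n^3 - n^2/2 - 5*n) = (4*n^3 + 17*n^2 + 16*n + 3)/(2*n*(2*n^2 - n - 10))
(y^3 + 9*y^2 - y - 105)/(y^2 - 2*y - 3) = (y^2 + 12*y + 35)/(y + 1)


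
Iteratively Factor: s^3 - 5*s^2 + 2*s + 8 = (s - 2)*(s^2 - 3*s - 4) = (s - 2)*(s + 1)*(s - 4)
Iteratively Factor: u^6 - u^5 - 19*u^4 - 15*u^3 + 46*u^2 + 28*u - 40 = (u + 2)*(u^5 - 3*u^4 - 13*u^3 + 11*u^2 + 24*u - 20) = (u - 5)*(u + 2)*(u^4 + 2*u^3 - 3*u^2 - 4*u + 4) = (u - 5)*(u + 2)^2*(u^3 - 3*u + 2) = (u - 5)*(u + 2)^3*(u^2 - 2*u + 1) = (u - 5)*(u - 1)*(u + 2)^3*(u - 1)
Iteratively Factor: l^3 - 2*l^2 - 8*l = (l - 4)*(l^2 + 2*l) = (l - 4)*(l + 2)*(l)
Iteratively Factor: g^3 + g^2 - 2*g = (g + 2)*(g^2 - g) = g*(g + 2)*(g - 1)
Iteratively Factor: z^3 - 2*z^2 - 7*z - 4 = (z + 1)*(z^2 - 3*z - 4) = (z - 4)*(z + 1)*(z + 1)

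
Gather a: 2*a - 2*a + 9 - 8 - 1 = 0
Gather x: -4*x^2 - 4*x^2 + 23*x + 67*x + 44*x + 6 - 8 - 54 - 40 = -8*x^2 + 134*x - 96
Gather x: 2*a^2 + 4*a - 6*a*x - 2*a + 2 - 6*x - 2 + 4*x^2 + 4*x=2*a^2 + 2*a + 4*x^2 + x*(-6*a - 2)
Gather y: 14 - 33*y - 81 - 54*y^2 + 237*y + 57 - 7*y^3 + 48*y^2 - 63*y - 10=-7*y^3 - 6*y^2 + 141*y - 20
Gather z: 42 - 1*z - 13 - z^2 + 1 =-z^2 - z + 30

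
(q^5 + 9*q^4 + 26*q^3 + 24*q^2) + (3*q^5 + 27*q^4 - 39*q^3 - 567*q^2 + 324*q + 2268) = 4*q^5 + 36*q^4 - 13*q^3 - 543*q^2 + 324*q + 2268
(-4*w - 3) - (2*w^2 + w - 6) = -2*w^2 - 5*w + 3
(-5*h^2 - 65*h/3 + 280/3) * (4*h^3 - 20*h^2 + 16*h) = -20*h^5 + 40*h^4/3 + 2180*h^3/3 - 6640*h^2/3 + 4480*h/3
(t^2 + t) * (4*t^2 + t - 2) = 4*t^4 + 5*t^3 - t^2 - 2*t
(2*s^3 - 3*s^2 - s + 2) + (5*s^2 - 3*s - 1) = 2*s^3 + 2*s^2 - 4*s + 1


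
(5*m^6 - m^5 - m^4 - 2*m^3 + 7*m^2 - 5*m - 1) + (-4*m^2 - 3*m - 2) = 5*m^6 - m^5 - m^4 - 2*m^3 + 3*m^2 - 8*m - 3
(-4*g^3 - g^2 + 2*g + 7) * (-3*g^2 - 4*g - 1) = 12*g^5 + 19*g^4 + 2*g^3 - 28*g^2 - 30*g - 7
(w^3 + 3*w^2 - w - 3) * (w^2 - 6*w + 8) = w^5 - 3*w^4 - 11*w^3 + 27*w^2 + 10*w - 24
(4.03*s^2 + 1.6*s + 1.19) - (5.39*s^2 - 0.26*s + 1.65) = -1.36*s^2 + 1.86*s - 0.46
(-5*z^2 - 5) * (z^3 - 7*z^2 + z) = -5*z^5 + 35*z^4 - 10*z^3 + 35*z^2 - 5*z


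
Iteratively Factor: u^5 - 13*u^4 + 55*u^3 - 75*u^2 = (u)*(u^4 - 13*u^3 + 55*u^2 - 75*u) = u*(u - 3)*(u^3 - 10*u^2 + 25*u) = u*(u - 5)*(u - 3)*(u^2 - 5*u) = u^2*(u - 5)*(u - 3)*(u - 5)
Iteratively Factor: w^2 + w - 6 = (w - 2)*(w + 3)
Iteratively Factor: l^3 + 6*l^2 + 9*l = (l + 3)*(l^2 + 3*l) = (l + 3)^2*(l)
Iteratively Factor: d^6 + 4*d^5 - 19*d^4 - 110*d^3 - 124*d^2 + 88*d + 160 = (d + 2)*(d^5 + 2*d^4 - 23*d^3 - 64*d^2 + 4*d + 80) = (d + 2)^2*(d^4 - 23*d^2 - 18*d + 40) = (d + 2)^2*(d + 4)*(d^3 - 4*d^2 - 7*d + 10) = (d - 5)*(d + 2)^2*(d + 4)*(d^2 + d - 2) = (d - 5)*(d + 2)^3*(d + 4)*(d - 1)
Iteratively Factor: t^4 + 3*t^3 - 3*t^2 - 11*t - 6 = (t + 3)*(t^3 - 3*t - 2) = (t + 1)*(t + 3)*(t^2 - t - 2) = (t - 2)*(t + 1)*(t + 3)*(t + 1)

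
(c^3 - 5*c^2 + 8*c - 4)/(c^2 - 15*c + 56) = (c^3 - 5*c^2 + 8*c - 4)/(c^2 - 15*c + 56)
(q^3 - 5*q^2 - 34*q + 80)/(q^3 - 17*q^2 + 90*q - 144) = (q^2 + 3*q - 10)/(q^2 - 9*q + 18)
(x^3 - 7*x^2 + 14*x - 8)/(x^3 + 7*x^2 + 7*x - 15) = (x^2 - 6*x + 8)/(x^2 + 8*x + 15)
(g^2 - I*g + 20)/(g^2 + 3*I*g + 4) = (g - 5*I)/(g - I)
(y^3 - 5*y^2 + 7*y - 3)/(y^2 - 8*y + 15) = (y^2 - 2*y + 1)/(y - 5)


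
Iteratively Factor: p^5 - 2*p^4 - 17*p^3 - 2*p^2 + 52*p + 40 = (p - 5)*(p^4 + 3*p^3 - 2*p^2 - 12*p - 8) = (p - 5)*(p + 1)*(p^3 + 2*p^2 - 4*p - 8) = (p - 5)*(p + 1)*(p + 2)*(p^2 - 4) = (p - 5)*(p + 1)*(p + 2)^2*(p - 2)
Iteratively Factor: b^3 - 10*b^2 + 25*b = (b - 5)*(b^2 - 5*b) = b*(b - 5)*(b - 5)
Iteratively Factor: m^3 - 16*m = (m)*(m^2 - 16) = m*(m + 4)*(m - 4)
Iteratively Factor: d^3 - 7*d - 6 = (d + 1)*(d^2 - d - 6) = (d + 1)*(d + 2)*(d - 3)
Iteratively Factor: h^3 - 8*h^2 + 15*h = (h - 3)*(h^2 - 5*h) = h*(h - 3)*(h - 5)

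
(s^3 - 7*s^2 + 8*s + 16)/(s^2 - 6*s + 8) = (s^2 - 3*s - 4)/(s - 2)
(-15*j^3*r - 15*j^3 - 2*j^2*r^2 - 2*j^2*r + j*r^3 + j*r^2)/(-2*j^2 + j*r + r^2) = j*(-15*j^2*r - 15*j^2 - 2*j*r^2 - 2*j*r + r^3 + r^2)/(-2*j^2 + j*r + r^2)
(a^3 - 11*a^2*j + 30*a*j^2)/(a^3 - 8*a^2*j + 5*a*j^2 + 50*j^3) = a*(a - 6*j)/(a^2 - 3*a*j - 10*j^2)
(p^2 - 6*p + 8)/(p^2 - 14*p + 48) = (p^2 - 6*p + 8)/(p^2 - 14*p + 48)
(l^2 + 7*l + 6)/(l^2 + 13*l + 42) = (l + 1)/(l + 7)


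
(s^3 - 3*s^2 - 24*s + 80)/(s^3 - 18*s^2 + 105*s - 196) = (s^2 + s - 20)/(s^2 - 14*s + 49)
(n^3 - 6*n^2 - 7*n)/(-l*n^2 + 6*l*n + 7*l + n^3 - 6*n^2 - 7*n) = -n/(l - n)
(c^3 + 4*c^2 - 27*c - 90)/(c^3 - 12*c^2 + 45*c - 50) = (c^2 + 9*c + 18)/(c^2 - 7*c + 10)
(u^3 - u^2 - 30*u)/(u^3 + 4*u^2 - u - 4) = u*(u^2 - u - 30)/(u^3 + 4*u^2 - u - 4)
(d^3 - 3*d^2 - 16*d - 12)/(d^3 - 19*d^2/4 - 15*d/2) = 4*(d^2 + 3*d + 2)/(d*(4*d + 5))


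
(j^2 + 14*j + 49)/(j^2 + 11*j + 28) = (j + 7)/(j + 4)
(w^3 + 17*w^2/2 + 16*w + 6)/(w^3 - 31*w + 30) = (w^2 + 5*w/2 + 1)/(w^2 - 6*w + 5)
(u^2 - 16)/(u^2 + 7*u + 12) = (u - 4)/(u + 3)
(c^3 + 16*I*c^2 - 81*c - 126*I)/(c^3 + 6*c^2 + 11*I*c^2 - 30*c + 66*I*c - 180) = (c^2 + 10*I*c - 21)/(c^2 + c*(6 + 5*I) + 30*I)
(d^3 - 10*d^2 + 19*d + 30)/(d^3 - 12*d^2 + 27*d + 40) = (d - 6)/(d - 8)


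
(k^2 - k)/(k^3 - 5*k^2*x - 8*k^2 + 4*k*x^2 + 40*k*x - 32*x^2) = k*(k - 1)/(k^3 - 5*k^2*x - 8*k^2 + 4*k*x^2 + 40*k*x - 32*x^2)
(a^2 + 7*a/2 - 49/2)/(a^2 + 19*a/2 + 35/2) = (2*a - 7)/(2*a + 5)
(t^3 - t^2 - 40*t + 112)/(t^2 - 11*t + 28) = (t^2 + 3*t - 28)/(t - 7)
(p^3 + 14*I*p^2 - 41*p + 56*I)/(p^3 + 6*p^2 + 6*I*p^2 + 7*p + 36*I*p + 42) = (p + 8*I)/(p + 6)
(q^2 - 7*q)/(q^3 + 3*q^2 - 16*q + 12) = q*(q - 7)/(q^3 + 3*q^2 - 16*q + 12)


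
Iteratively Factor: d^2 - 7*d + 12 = (d - 4)*(d - 3)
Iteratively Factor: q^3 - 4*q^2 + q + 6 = (q - 2)*(q^2 - 2*q - 3) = (q - 2)*(q + 1)*(q - 3)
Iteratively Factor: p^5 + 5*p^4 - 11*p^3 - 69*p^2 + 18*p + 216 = (p + 3)*(p^4 + 2*p^3 - 17*p^2 - 18*p + 72) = (p - 3)*(p + 3)*(p^3 + 5*p^2 - 2*p - 24) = (p - 3)*(p - 2)*(p + 3)*(p^2 + 7*p + 12) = (p - 3)*(p - 2)*(p + 3)*(p + 4)*(p + 3)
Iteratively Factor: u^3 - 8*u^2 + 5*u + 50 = (u - 5)*(u^2 - 3*u - 10) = (u - 5)*(u + 2)*(u - 5)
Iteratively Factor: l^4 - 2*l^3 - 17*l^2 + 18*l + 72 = (l + 3)*(l^3 - 5*l^2 - 2*l + 24) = (l - 4)*(l + 3)*(l^2 - l - 6) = (l - 4)*(l - 3)*(l + 3)*(l + 2)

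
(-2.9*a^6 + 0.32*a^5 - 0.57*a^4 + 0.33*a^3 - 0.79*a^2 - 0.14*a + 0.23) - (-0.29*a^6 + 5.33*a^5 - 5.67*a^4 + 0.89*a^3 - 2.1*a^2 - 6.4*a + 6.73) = -2.61*a^6 - 5.01*a^5 + 5.1*a^4 - 0.56*a^3 + 1.31*a^2 + 6.26*a - 6.5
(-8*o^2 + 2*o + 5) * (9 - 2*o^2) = 16*o^4 - 4*o^3 - 82*o^2 + 18*o + 45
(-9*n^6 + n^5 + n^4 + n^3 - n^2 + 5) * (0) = 0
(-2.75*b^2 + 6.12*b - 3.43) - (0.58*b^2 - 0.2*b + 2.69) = -3.33*b^2 + 6.32*b - 6.12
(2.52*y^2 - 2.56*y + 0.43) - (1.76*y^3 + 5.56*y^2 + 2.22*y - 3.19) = -1.76*y^3 - 3.04*y^2 - 4.78*y + 3.62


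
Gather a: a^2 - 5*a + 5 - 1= a^2 - 5*a + 4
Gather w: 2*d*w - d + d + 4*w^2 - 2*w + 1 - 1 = 4*w^2 + w*(2*d - 2)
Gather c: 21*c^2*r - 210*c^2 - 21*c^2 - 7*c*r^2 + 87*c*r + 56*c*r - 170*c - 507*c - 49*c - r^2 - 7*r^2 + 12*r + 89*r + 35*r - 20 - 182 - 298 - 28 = c^2*(21*r - 231) + c*(-7*r^2 + 143*r - 726) - 8*r^2 + 136*r - 528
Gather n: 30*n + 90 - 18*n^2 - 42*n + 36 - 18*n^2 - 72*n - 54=-36*n^2 - 84*n + 72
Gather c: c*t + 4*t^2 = c*t + 4*t^2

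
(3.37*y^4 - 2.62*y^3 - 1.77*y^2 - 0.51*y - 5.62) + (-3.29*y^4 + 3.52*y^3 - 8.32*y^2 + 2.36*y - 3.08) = 0.0800000000000001*y^4 + 0.9*y^3 - 10.09*y^2 + 1.85*y - 8.7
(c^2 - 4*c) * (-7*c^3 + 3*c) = -7*c^5 + 28*c^4 + 3*c^3 - 12*c^2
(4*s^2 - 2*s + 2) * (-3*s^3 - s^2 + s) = -12*s^5 + 2*s^4 - 4*s^2 + 2*s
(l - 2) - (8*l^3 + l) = -8*l^3 - 2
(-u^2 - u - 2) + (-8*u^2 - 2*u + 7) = -9*u^2 - 3*u + 5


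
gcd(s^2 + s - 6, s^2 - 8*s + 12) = s - 2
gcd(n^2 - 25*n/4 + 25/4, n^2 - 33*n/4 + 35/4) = n - 5/4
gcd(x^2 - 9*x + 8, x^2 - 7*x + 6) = x - 1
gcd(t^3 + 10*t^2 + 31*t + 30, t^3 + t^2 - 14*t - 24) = t^2 + 5*t + 6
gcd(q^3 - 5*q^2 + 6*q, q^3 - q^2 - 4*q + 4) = q - 2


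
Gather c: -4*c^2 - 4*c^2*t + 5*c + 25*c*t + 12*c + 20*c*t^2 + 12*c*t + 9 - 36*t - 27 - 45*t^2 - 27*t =c^2*(-4*t - 4) + c*(20*t^2 + 37*t + 17) - 45*t^2 - 63*t - 18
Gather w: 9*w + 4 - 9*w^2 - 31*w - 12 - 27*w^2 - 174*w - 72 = -36*w^2 - 196*w - 80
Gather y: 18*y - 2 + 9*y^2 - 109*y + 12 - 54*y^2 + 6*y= -45*y^2 - 85*y + 10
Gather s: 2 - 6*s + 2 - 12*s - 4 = -18*s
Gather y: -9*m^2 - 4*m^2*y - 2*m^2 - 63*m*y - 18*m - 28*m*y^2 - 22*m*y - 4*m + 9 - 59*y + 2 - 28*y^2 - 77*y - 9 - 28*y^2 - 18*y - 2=-11*m^2 - 22*m + y^2*(-28*m - 56) + y*(-4*m^2 - 85*m - 154)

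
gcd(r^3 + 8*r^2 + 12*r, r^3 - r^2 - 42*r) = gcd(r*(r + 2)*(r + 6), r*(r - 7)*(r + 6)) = r^2 + 6*r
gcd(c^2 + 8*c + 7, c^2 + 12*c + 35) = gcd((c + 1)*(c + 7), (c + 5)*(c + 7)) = c + 7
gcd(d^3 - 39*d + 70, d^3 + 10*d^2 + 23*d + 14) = d + 7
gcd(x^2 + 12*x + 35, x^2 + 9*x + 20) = x + 5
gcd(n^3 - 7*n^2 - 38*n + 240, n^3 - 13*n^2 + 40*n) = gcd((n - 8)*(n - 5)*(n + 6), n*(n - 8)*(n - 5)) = n^2 - 13*n + 40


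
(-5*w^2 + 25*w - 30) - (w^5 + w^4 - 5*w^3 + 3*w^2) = -w^5 - w^4 + 5*w^3 - 8*w^2 + 25*w - 30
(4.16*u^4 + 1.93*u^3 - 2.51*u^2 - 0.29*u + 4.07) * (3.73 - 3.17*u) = -13.1872*u^5 + 9.3987*u^4 + 15.1556*u^3 - 8.443*u^2 - 13.9836*u + 15.1811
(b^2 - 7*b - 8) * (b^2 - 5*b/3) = b^4 - 26*b^3/3 + 11*b^2/3 + 40*b/3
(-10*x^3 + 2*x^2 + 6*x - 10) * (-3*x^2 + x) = 30*x^5 - 16*x^4 - 16*x^3 + 36*x^2 - 10*x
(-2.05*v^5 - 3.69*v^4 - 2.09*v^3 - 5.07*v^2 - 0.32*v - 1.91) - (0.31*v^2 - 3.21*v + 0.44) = -2.05*v^5 - 3.69*v^4 - 2.09*v^3 - 5.38*v^2 + 2.89*v - 2.35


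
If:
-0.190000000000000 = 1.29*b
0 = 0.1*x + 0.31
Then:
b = -0.15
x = -3.10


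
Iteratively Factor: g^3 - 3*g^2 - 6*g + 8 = (g - 4)*(g^2 + g - 2) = (g - 4)*(g - 1)*(g + 2)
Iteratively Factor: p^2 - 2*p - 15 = (p + 3)*(p - 5)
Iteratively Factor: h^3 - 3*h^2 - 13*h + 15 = (h - 1)*(h^2 - 2*h - 15) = (h - 1)*(h + 3)*(h - 5)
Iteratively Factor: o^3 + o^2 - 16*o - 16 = (o + 4)*(o^2 - 3*o - 4) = (o + 1)*(o + 4)*(o - 4)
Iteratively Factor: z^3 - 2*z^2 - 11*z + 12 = (z - 4)*(z^2 + 2*z - 3) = (z - 4)*(z + 3)*(z - 1)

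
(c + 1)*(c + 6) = c^2 + 7*c + 6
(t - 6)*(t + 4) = t^2 - 2*t - 24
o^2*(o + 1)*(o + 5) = o^4 + 6*o^3 + 5*o^2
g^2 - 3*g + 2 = (g - 2)*(g - 1)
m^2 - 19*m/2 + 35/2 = (m - 7)*(m - 5/2)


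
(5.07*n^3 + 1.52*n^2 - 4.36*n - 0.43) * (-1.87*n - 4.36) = -9.4809*n^4 - 24.9476*n^3 + 1.526*n^2 + 19.8137*n + 1.8748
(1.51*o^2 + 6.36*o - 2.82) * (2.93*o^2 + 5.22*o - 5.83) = 4.4243*o^4 + 26.517*o^3 + 16.1333*o^2 - 51.7992*o + 16.4406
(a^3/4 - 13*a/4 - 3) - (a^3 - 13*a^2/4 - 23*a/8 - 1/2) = -3*a^3/4 + 13*a^2/4 - 3*a/8 - 5/2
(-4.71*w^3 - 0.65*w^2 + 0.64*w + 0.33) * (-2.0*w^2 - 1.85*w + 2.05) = 9.42*w^5 + 10.0135*w^4 - 9.733*w^3 - 3.1765*w^2 + 0.7015*w + 0.6765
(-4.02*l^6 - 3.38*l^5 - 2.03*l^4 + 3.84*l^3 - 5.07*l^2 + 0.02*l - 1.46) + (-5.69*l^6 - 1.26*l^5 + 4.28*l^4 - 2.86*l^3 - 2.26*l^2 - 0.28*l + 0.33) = -9.71*l^6 - 4.64*l^5 + 2.25*l^4 + 0.98*l^3 - 7.33*l^2 - 0.26*l - 1.13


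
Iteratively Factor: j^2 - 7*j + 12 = (j - 3)*(j - 4)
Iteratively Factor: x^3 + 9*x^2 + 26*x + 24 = (x + 4)*(x^2 + 5*x + 6) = (x + 2)*(x + 4)*(x + 3)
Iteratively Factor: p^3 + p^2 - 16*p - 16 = (p + 1)*(p^2 - 16) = (p - 4)*(p + 1)*(p + 4)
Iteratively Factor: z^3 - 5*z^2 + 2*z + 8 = (z - 2)*(z^2 - 3*z - 4) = (z - 4)*(z - 2)*(z + 1)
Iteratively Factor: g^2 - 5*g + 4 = (g - 1)*(g - 4)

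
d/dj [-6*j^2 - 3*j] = -12*j - 3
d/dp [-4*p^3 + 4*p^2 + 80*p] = -12*p^2 + 8*p + 80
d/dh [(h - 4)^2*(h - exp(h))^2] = 2*(h - 4)*(h - exp(h))*(h + (1 - exp(h))*(h - 4) - exp(h))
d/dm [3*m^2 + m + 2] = 6*m + 1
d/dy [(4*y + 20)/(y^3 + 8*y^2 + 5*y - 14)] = 4*(y^3 + 8*y^2 + 5*y - (y + 5)*(3*y^2 + 16*y + 5) - 14)/(y^3 + 8*y^2 + 5*y - 14)^2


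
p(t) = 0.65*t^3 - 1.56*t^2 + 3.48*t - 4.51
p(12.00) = 935.81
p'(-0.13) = 3.92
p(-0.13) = -4.99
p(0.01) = -4.48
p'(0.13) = 3.11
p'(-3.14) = 32.50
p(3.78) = 21.46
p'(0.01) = 3.45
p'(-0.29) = 4.55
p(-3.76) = -74.20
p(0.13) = -4.08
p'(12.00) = 246.84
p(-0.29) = -5.67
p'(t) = 1.95*t^2 - 3.12*t + 3.48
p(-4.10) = -89.80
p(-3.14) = -50.94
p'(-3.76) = 42.78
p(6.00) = 100.61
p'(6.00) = 54.96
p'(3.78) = 19.55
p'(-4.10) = 49.05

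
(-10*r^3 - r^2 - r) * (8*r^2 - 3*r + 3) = -80*r^5 + 22*r^4 - 35*r^3 - 3*r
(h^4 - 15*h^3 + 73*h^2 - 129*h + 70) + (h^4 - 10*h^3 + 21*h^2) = 2*h^4 - 25*h^3 + 94*h^2 - 129*h + 70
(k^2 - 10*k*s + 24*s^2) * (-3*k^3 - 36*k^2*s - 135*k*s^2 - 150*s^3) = -3*k^5 - 6*k^4*s + 153*k^3*s^2 + 336*k^2*s^3 - 1740*k*s^4 - 3600*s^5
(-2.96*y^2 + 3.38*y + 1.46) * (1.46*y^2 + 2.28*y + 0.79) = -4.3216*y^4 - 1.814*y^3 + 7.4996*y^2 + 5.999*y + 1.1534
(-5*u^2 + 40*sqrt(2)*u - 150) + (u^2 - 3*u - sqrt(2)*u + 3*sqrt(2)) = -4*u^2 - 3*u + 39*sqrt(2)*u - 150 + 3*sqrt(2)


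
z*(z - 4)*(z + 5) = z^3 + z^2 - 20*z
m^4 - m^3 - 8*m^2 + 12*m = m*(m - 2)^2*(m + 3)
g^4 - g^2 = g^2*(g - 1)*(g + 1)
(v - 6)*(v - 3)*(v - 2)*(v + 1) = v^4 - 10*v^3 + 25*v^2 - 36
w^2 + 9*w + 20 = (w + 4)*(w + 5)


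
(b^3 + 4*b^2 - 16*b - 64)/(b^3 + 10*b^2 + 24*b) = (b^2 - 16)/(b*(b + 6))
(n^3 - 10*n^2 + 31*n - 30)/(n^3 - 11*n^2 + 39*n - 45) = (n - 2)/(n - 3)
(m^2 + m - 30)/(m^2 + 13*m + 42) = (m - 5)/(m + 7)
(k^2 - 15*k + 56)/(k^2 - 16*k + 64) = (k - 7)/(k - 8)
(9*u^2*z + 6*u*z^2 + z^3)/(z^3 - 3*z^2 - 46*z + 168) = z*(9*u^2 + 6*u*z + z^2)/(z^3 - 3*z^2 - 46*z + 168)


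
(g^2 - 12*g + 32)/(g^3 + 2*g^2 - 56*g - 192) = (g - 4)/(g^2 + 10*g + 24)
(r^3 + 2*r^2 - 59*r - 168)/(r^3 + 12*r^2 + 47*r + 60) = (r^2 - r - 56)/(r^2 + 9*r + 20)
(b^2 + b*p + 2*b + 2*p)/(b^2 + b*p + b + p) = (b + 2)/(b + 1)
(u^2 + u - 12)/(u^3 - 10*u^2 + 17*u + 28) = (u^2 + u - 12)/(u^3 - 10*u^2 + 17*u + 28)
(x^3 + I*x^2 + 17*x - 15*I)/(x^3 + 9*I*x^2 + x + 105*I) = (x - I)/(x + 7*I)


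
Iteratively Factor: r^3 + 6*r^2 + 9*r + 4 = (r + 1)*(r^2 + 5*r + 4) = (r + 1)*(r + 4)*(r + 1)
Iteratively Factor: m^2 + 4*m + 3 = (m + 3)*(m + 1)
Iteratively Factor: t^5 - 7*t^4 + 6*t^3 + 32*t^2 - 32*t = (t - 4)*(t^4 - 3*t^3 - 6*t^2 + 8*t) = t*(t - 4)*(t^3 - 3*t^2 - 6*t + 8) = t*(t - 4)^2*(t^2 + t - 2) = t*(t - 4)^2*(t - 1)*(t + 2)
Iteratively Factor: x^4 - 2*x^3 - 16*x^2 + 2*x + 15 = (x + 3)*(x^3 - 5*x^2 - x + 5) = (x + 1)*(x + 3)*(x^2 - 6*x + 5) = (x - 1)*(x + 1)*(x + 3)*(x - 5)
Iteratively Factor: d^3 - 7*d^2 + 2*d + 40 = (d + 2)*(d^2 - 9*d + 20) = (d - 5)*(d + 2)*(d - 4)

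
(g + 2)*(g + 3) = g^2 + 5*g + 6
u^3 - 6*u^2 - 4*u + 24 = (u - 6)*(u - 2)*(u + 2)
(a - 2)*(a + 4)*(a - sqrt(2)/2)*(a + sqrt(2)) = a^4 + sqrt(2)*a^3/2 + 2*a^3 - 9*a^2 + sqrt(2)*a^2 - 4*sqrt(2)*a - 2*a + 8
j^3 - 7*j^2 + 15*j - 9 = (j - 3)^2*(j - 1)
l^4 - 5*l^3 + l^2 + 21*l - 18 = (l - 3)^2*(l - 1)*(l + 2)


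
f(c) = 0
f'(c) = 0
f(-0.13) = 0.00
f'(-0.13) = 0.00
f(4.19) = 0.00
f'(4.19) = 0.00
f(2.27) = 0.00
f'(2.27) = 0.00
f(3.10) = 0.00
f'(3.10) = 0.00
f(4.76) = 0.00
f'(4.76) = 0.00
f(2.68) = 0.00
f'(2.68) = 0.00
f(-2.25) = 0.00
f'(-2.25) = 0.00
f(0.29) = 0.00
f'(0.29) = 0.00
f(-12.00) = 0.00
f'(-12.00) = 0.00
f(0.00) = 0.00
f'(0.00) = 0.00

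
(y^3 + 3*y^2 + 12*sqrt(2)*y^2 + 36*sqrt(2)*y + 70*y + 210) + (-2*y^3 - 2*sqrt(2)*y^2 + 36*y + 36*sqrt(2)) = -y^3 + 3*y^2 + 10*sqrt(2)*y^2 + 36*sqrt(2)*y + 106*y + 36*sqrt(2) + 210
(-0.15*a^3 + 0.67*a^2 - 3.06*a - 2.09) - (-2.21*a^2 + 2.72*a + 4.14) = -0.15*a^3 + 2.88*a^2 - 5.78*a - 6.23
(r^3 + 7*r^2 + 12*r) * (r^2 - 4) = r^5 + 7*r^4 + 8*r^3 - 28*r^2 - 48*r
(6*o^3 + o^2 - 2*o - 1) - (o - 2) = 6*o^3 + o^2 - 3*o + 1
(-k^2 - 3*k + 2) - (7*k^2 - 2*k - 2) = -8*k^2 - k + 4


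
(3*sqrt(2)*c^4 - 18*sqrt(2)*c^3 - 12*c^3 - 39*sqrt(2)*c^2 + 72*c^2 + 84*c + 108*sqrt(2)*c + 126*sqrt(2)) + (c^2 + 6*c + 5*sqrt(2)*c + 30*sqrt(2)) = 3*sqrt(2)*c^4 - 18*sqrt(2)*c^3 - 12*c^3 - 39*sqrt(2)*c^2 + 73*c^2 + 90*c + 113*sqrt(2)*c + 156*sqrt(2)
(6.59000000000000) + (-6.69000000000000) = -0.100000000000001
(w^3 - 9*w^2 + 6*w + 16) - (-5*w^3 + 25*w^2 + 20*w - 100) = 6*w^3 - 34*w^2 - 14*w + 116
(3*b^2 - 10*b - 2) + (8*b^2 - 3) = 11*b^2 - 10*b - 5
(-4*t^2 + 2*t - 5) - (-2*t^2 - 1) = -2*t^2 + 2*t - 4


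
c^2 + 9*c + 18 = (c + 3)*(c + 6)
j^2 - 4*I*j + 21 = (j - 7*I)*(j + 3*I)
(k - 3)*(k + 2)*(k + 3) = k^3 + 2*k^2 - 9*k - 18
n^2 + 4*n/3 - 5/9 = (n - 1/3)*(n + 5/3)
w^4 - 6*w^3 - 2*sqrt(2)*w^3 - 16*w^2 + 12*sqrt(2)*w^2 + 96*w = w*(w - 6)*(w - 4*sqrt(2))*(w + 2*sqrt(2))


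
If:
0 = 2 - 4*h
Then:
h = 1/2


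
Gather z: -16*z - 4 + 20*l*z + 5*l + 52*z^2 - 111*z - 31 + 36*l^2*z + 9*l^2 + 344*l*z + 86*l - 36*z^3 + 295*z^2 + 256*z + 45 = 9*l^2 + 91*l - 36*z^3 + 347*z^2 + z*(36*l^2 + 364*l + 129) + 10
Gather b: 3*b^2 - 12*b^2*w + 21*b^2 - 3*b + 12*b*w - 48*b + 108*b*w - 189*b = b^2*(24 - 12*w) + b*(120*w - 240)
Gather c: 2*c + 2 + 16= 2*c + 18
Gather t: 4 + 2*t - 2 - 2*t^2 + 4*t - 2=-2*t^2 + 6*t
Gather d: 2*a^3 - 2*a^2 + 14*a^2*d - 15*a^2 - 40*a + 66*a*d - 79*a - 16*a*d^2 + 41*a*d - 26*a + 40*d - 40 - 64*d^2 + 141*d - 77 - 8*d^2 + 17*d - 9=2*a^3 - 17*a^2 - 145*a + d^2*(-16*a - 72) + d*(14*a^2 + 107*a + 198) - 126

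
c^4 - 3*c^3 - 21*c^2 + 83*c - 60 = (c - 4)*(c - 3)*(c - 1)*(c + 5)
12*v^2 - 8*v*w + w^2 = (-6*v + w)*(-2*v + w)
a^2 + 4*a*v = a*(a + 4*v)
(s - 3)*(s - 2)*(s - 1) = s^3 - 6*s^2 + 11*s - 6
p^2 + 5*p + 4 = (p + 1)*(p + 4)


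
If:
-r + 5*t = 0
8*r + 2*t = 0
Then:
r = 0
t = 0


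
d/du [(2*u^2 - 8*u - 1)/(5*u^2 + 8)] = 2*(20*u^2 + 21*u - 32)/(25*u^4 + 80*u^2 + 64)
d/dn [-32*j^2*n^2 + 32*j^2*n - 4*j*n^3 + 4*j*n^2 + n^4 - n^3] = -64*j^2*n + 32*j^2 - 12*j*n^2 + 8*j*n + 4*n^3 - 3*n^2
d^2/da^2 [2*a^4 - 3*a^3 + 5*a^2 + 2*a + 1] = 24*a^2 - 18*a + 10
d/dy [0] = 0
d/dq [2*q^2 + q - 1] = 4*q + 1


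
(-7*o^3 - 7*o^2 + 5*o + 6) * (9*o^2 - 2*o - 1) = -63*o^5 - 49*o^4 + 66*o^3 + 51*o^2 - 17*o - 6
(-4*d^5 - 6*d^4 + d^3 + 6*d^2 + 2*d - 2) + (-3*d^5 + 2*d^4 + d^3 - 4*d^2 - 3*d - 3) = -7*d^5 - 4*d^4 + 2*d^3 + 2*d^2 - d - 5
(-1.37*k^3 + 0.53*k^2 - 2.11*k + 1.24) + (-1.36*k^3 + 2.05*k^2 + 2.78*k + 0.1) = -2.73*k^3 + 2.58*k^2 + 0.67*k + 1.34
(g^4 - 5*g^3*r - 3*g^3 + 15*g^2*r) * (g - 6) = g^5 - 5*g^4*r - 9*g^4 + 45*g^3*r + 18*g^3 - 90*g^2*r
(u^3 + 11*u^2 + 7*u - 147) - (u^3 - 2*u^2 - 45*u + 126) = 13*u^2 + 52*u - 273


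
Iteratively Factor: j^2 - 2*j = (j - 2)*(j)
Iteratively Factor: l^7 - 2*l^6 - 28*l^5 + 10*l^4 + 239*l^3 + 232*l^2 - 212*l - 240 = (l + 1)*(l^6 - 3*l^5 - 25*l^4 + 35*l^3 + 204*l^2 + 28*l - 240) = (l + 1)*(l + 2)*(l^5 - 5*l^4 - 15*l^3 + 65*l^2 + 74*l - 120) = (l - 4)*(l + 1)*(l + 2)*(l^4 - l^3 - 19*l^2 - 11*l + 30) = (l - 4)*(l + 1)*(l + 2)^2*(l^3 - 3*l^2 - 13*l + 15) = (l - 5)*(l - 4)*(l + 1)*(l + 2)^2*(l^2 + 2*l - 3) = (l - 5)*(l - 4)*(l - 1)*(l + 1)*(l + 2)^2*(l + 3)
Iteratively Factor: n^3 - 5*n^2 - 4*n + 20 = (n - 2)*(n^2 - 3*n - 10) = (n - 5)*(n - 2)*(n + 2)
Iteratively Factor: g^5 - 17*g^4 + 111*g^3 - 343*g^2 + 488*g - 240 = (g - 4)*(g^4 - 13*g^3 + 59*g^2 - 107*g + 60) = (g - 5)*(g - 4)*(g^3 - 8*g^2 + 19*g - 12) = (g - 5)*(g - 4)^2*(g^2 - 4*g + 3) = (g - 5)*(g - 4)^2*(g - 1)*(g - 3)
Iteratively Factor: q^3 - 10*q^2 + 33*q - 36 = (q - 3)*(q^2 - 7*q + 12) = (q - 3)^2*(q - 4)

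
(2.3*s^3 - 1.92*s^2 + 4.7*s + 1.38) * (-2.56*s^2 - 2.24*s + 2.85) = -5.888*s^5 - 0.236800000000001*s^4 - 1.1762*s^3 - 19.5328*s^2 + 10.3038*s + 3.933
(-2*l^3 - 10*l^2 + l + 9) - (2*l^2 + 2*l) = -2*l^3 - 12*l^2 - l + 9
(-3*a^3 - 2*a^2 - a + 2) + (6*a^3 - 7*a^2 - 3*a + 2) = 3*a^3 - 9*a^2 - 4*a + 4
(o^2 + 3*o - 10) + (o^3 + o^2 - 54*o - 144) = o^3 + 2*o^2 - 51*o - 154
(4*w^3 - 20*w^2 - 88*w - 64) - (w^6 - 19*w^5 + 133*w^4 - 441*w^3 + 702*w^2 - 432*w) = -w^6 + 19*w^5 - 133*w^4 + 445*w^3 - 722*w^2 + 344*w - 64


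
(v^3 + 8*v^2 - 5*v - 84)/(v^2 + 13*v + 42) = (v^2 + v - 12)/(v + 6)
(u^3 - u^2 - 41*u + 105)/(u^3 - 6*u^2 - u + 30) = (u + 7)/(u + 2)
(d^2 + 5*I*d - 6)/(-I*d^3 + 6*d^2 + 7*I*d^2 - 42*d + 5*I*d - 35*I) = (I*d^2 - 5*d - 6*I)/(d^3 + d^2*(-7 + 6*I) - d*(5 + 42*I) + 35)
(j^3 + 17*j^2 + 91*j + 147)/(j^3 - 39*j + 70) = (j^2 + 10*j + 21)/(j^2 - 7*j + 10)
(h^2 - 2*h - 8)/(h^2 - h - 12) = (h + 2)/(h + 3)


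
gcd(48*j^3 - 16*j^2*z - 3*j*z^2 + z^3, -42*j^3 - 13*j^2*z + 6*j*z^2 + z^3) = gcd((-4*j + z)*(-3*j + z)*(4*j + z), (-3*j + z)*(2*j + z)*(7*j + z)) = -3*j + z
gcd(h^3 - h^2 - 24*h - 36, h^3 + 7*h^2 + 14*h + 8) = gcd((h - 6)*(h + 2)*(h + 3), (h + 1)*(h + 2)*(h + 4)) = h + 2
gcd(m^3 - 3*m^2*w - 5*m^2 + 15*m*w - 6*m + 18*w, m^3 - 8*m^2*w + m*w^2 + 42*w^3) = -m + 3*w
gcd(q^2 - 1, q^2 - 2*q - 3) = q + 1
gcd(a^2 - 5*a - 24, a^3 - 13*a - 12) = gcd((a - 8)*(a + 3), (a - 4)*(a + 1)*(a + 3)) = a + 3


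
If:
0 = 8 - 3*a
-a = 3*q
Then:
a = 8/3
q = -8/9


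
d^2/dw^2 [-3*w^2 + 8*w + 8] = -6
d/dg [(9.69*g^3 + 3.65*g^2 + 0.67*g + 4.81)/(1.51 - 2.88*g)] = (-55.8144*g^3 + 33.3837*g^2 + 11.023*g + 14.8645)/(8.2944*g^2 - 8.6976*g + 2.2801)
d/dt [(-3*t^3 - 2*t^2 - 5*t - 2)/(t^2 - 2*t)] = (-3*t^4 + 12*t^3 + 9*t^2 + 4*t - 4)/(t^2*(t^2 - 4*t + 4))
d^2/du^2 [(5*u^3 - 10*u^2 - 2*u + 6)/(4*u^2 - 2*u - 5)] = 2*(8*u^3 - 162*u^2 + 111*u - 86)/(64*u^6 - 96*u^5 - 192*u^4 + 232*u^3 + 240*u^2 - 150*u - 125)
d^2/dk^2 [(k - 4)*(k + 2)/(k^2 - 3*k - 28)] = 2*(k^3 + 60*k^2 - 96*k + 656)/(k^6 - 9*k^5 - 57*k^4 + 477*k^3 + 1596*k^2 - 7056*k - 21952)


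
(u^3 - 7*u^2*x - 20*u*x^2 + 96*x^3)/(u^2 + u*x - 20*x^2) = (u^3 - 7*u^2*x - 20*u*x^2 + 96*x^3)/(u^2 + u*x - 20*x^2)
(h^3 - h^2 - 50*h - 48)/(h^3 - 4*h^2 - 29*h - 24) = (h + 6)/(h + 3)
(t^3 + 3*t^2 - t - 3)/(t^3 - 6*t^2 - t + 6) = (t + 3)/(t - 6)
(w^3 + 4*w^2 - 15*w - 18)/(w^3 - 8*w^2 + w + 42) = (w^2 + 7*w + 6)/(w^2 - 5*w - 14)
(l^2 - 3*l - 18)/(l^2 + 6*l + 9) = (l - 6)/(l + 3)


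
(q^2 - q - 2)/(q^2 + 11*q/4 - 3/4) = 4*(q^2 - q - 2)/(4*q^2 + 11*q - 3)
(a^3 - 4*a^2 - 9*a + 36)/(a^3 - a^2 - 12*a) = (a - 3)/a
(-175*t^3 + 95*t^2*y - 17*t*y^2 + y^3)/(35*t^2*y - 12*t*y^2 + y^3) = (-5*t + y)/y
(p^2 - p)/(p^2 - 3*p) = (p - 1)/(p - 3)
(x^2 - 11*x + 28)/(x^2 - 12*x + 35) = (x - 4)/(x - 5)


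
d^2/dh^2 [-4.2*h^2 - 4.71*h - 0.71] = -8.40000000000000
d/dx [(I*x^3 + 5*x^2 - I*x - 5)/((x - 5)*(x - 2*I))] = (I*x^4 + x^3*(4 - 10*I) + x^2*(-55 - 9*I) + x*(10 + 100*I) - 15 - 10*I)/(x^4 + x^3*(-10 - 4*I) + x^2*(21 + 40*I) + x*(40 - 100*I) - 100)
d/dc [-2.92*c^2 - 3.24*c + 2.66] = -5.84*c - 3.24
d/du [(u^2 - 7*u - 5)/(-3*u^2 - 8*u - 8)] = (-29*u^2 - 46*u + 16)/(9*u^4 + 48*u^3 + 112*u^2 + 128*u + 64)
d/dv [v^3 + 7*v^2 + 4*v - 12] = 3*v^2 + 14*v + 4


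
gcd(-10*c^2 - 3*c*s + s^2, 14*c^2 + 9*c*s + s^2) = 2*c + s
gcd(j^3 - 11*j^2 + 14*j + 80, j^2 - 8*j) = j - 8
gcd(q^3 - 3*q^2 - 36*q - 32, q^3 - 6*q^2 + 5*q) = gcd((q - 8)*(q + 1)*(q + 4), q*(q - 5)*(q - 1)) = 1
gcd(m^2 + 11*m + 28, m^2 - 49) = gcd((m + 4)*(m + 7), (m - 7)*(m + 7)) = m + 7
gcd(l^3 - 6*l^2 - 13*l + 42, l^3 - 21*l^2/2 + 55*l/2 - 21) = l^2 - 9*l + 14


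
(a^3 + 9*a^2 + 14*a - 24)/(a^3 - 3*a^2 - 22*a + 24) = (a + 6)/(a - 6)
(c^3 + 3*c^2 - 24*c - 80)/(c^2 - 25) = (c^2 + 8*c + 16)/(c + 5)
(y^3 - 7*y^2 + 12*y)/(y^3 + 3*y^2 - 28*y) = (y - 3)/(y + 7)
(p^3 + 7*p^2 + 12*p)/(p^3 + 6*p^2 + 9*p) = (p + 4)/(p + 3)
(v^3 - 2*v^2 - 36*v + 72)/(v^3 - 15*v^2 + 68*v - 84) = (v + 6)/(v - 7)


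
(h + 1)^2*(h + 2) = h^3 + 4*h^2 + 5*h + 2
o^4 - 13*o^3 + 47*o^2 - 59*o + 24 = (o - 8)*(o - 3)*(o - 1)^2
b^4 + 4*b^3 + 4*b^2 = b^2*(b + 2)^2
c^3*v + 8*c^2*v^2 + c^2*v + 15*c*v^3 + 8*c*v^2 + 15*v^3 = (c + 3*v)*(c + 5*v)*(c*v + v)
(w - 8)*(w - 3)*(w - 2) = w^3 - 13*w^2 + 46*w - 48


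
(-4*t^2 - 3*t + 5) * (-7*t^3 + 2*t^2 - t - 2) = 28*t^5 + 13*t^4 - 37*t^3 + 21*t^2 + t - 10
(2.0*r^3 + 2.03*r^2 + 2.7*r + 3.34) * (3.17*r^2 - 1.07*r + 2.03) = 6.34*r^5 + 4.2951*r^4 + 10.4469*r^3 + 11.8197*r^2 + 1.9072*r + 6.7802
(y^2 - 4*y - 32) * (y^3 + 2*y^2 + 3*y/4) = y^5 - 2*y^4 - 157*y^3/4 - 67*y^2 - 24*y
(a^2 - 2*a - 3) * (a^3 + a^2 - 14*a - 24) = a^5 - a^4 - 19*a^3 + a^2 + 90*a + 72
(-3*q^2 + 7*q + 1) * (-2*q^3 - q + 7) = 6*q^5 - 14*q^4 + q^3 - 28*q^2 + 48*q + 7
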